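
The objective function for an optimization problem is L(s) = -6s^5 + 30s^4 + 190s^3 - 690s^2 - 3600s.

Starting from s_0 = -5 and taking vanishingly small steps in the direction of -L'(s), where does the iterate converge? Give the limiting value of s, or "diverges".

-3

L'(s) = -30(s - 5)(s - 4)(s + 2)(s + 3), so L'(-5) = -16200.
Gradient descent moves in the -L' direction, i.e. s is increasing.
The nearest critical point in that direction is s = -3, where L'' = 1680 > 0 (a local minimum). The iterate converges there.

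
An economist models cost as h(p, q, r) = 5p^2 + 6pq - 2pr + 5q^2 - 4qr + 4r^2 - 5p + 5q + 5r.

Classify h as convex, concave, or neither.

convex

h is quadratic, so its Hessian is the constant matrix H = [[10, 6, -2], [6, 10, -4], [-2, -4, 8]].
Leading principal minors: 10, 64, 408.
All positive ⇒ H ≻ 0 ⇒ convex.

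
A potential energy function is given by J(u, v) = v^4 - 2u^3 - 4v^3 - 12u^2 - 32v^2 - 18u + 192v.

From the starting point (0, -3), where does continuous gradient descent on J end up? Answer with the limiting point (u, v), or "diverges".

J is separable, so gradient descent decouples: u follows -∂J/∂u, v follows -∂J/∂v.
∂J/∂u = -6(u + 1)(u + 3); at u=0 this is -18, so u increases.
∂J/∂v = 4(v - 4)(v - 3)(v + 4); at v=-3 this is 168, so v decreases.
The u-coordinate has no critical point in that direction and runs off to infinity.

diverges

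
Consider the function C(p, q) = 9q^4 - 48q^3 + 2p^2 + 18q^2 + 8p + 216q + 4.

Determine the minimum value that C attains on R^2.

C(p,q) separates as A(p) + B(q) + 4, so its minimum is min A + min B + 4.
A'(p) = 4p + 8 vanishes at p ∈ {-2}; B'(q) = 36(q - 3)(q - 2)(q + 1) vanishes at q ∈ {-1, 2, 3}.
Local minima of A (where A''>0): A(-2)=-8. Local minima of B: B(-1)=-141, B(3)=243.
So the global minimum of C is A(-2) + B(-1) + 4 = -8 − 141 + 4 = -145, attained at (-2, -1).

-145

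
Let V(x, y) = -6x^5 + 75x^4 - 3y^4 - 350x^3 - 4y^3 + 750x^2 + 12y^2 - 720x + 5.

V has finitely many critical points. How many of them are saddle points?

6

V separates as a function of x plus a function of y, so ∇V=0 decouples.
∂V/∂x = -30(x - 4)(x - 3)(x - 2)(x - 1) = 0 at x ∈ {1, 2, 3, 4}; ∂V/∂y = -12y(y - 1)(y + 2) = 0 at y ∈ {-2, 0, 1}.
The Hessian is diagonal: diag(V_xx, V_yy). Second derivatives: V_xx(1)=180, V_xx(2)=-60, V_xx(3)=60, V_xx(4)=-180; V_yy(-2)=-72, V_yy(0)=24, V_yy(1)=-36.
Saddle points occur where the two diagonal entries have opposite signs: (1, -2), (1, 1), (2, 0), (3, -2), (3, 1), (4, 0). Count: 6.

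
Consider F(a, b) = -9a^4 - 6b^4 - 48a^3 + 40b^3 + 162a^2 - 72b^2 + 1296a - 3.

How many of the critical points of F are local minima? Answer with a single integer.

1

F separates as a function of a plus a function of b, so ∇F=0 decouples.
∂F/∂a = -36(a - 3)(a + 3)(a + 4) = 0 at a ∈ {-4, -3, 3}; ∂F/∂b = -24b(b - 3)(b - 2) = 0 at b ∈ {0, 2, 3}.
The Hessian is diagonal: diag(F_aa, F_bb). Second derivatives: F_aa(-4)=-252, F_aa(-3)=216, F_aa(3)=-1512; F_bb(0)=-144, F_bb(2)=48, F_bb(3)=-72.
Local minima occur where both diagonal entries positive: (-3, 2). Count: 1.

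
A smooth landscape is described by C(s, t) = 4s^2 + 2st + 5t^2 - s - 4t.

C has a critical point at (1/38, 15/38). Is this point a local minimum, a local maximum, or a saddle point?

The Hessian of C is constant: H = [[8, 2], [2, 10]].
det(H) = 8·10 − 2² = 76.
det(H) > 0 and tr(H) = 18 > 0, so H is positive definite and the point is a local minimum.

local minimum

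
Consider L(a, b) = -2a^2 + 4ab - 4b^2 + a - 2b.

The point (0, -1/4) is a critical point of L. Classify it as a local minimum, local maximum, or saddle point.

local maximum

The Hessian of L is constant: H = [[-4, 4], [4, -8]].
det(H) = (-4)·(-8) − 4² = 16.
det(H) > 0 and tr(H) = -12 < 0, so H is negative definite and the point is a local maximum.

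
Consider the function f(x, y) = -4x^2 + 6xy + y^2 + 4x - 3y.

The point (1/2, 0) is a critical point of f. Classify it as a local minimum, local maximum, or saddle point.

The Hessian of f is constant: H = [[-8, 6], [6, 2]].
det(H) = (-8)·2 − 6² = -52.
Since det(H) < 0, H is indefinite and the critical point is a saddle point.

saddle point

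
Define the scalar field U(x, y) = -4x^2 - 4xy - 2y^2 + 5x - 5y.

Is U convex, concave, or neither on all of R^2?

U is quadratic, so its Hessian is the constant matrix H = [[-8, -4], [-4, -4]].
det(H) = 16, tr(H) = -12.
det(H) > 0 and tr(H) < 0, so H is negative definite everywhere: concave.

concave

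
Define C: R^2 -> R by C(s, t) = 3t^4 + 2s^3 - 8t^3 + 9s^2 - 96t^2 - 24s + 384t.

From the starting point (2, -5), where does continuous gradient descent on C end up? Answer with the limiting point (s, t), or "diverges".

C is separable, so gradient descent decouples: s follows -∂C/∂s, t follows -∂C/∂t.
∂C/∂s = 6(s - 1)(s + 4); at s=2 this is 36, so s decreases.
∂C/∂t = 12(t - 4)(t - 2)(t + 4); at t=-5 this is -756, so t increases.
s converges to its nearest critical value 1 (a local min of the s-part); t converges to -4. The iterate converges to (1, -4).

(1, -4)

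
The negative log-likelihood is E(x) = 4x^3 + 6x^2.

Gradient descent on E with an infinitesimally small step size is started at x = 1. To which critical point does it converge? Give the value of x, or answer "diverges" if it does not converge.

E'(x) = 12x(x + 1), so E'(1) = 24.
Gradient descent moves in the -E' direction, i.e. x is decreasing.
The nearest critical point in that direction is x = 0, where E'' = 12 > 0 (a local minimum). The iterate converges there.

0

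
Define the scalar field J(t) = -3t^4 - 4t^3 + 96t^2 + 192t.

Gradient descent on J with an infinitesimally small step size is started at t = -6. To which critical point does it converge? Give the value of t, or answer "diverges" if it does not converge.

J'(t) = -12(t - 4)(t + 1)(t + 4), so J'(-6) = 1200.
Gradient descent moves in the -J' direction, i.e. t is decreasing.
There is no critical point below t=-6, and J' keeps the same sign, so the iterate runs off to −∞.

diverges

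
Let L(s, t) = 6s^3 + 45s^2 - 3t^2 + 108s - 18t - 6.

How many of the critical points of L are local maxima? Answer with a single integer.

1

L separates as a function of s plus a function of t, so ∇L=0 decouples.
∂L/∂s = 18(s + 2)(s + 3) = 0 at s ∈ {-3, -2}; ∂L/∂t = -6(t + 3) = 0 at t ∈ {-3}.
The Hessian is diagonal: diag(L_ss, L_tt). Second derivatives: L_ss(-3)=-18, L_ss(-2)=18; L_tt(-3)=-6.
Local maxima occur where both diagonal entries negative: (-3, -3). Count: 1.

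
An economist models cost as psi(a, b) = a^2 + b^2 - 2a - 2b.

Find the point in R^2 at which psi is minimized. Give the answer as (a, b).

(1, 1)

psi(a,b) separates as P(a) + Q(b), so its minimum is min P + min Q.
P'(a) = 2a - 2 vanishes at a ∈ {1}; Q'(b) = 2b - 2 vanishes at b ∈ {1}.
Local minima of P (where P''>0): P(1)=-1. Local minima of Q: Q(1)=-1.
So the global minimum of psi is P(1) + Q(1) = -1 − 1 = -2, attained at (1, 1).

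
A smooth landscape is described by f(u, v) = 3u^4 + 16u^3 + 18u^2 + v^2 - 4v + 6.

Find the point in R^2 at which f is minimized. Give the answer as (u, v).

f(u,v) separates as P(u) + Q(v) + 6, so its minimum is min P + min Q + 6.
P'(u) = 12u(u + 1)(u + 3) vanishes at u ∈ {-3, -1, 0}; Q'(v) = 2v - 4 vanishes at v ∈ {2}.
Local minima of P (where P''>0): P(-3)=-27, P(0)=0. Local minima of Q: Q(2)=-4.
So the global minimum of f is P(-3) + Q(2) + 6 = -27 − 4 + 6 = -25, attained at (-3, 2).

(-3, 2)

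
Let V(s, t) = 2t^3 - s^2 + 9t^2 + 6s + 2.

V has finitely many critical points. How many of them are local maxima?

1

V separates as a function of s plus a function of t, so ∇V=0 decouples.
∂V/∂s = -2(s - 3) = 0 at s ∈ {3}; ∂V/∂t = 6t(t + 3) = 0 at t ∈ {-3, 0}.
The Hessian is diagonal: diag(V_ss, V_tt). Second derivatives: V_ss(3)=-2; V_tt(-3)=-18, V_tt(0)=18.
Local maxima occur where both diagonal entries negative: (3, -3). Count: 1.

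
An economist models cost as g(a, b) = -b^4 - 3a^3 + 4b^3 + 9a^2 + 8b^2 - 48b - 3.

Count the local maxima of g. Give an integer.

2

g separates as a function of a plus a function of b, so ∇g=0 decouples.
∂g/∂a = -9a(a - 2) = 0 at a ∈ {0, 2}; ∂g/∂b = -4(b - 3)(b - 2)(b + 2) = 0 at b ∈ {-2, 2, 3}.
The Hessian is diagonal: diag(g_aa, g_bb). Second derivatives: g_aa(0)=18, g_aa(2)=-18; g_bb(-2)=-80, g_bb(2)=16, g_bb(3)=-20.
Local maxima occur where both diagonal entries negative: (2, -2), (2, 3). Count: 2.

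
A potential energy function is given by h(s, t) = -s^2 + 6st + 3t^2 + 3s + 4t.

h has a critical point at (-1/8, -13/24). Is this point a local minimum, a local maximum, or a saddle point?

The Hessian of h is constant: H = [[-2, 6], [6, 6]].
det(H) = (-2)·6 − 6² = -48.
Since det(H) < 0, H is indefinite and the critical point is a saddle point.

saddle point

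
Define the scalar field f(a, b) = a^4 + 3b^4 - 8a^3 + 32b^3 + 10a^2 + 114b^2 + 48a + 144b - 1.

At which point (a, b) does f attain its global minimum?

f(a,b) separates as P(a) + Q(b) − 1, so its minimum is min P + min Q − 1.
P'(a) = 4(a - 4)(a - 3)(a + 1) vanishes at a ∈ {-1, 3, 4}; Q'(b) = 12(b + 1)(b + 3)(b + 4) vanishes at b ∈ {-4, -3, -1}.
Local minima of P (where P''>0): P(-1)=-29, P(4)=96. Local minima of Q: Q(-4)=-32, Q(-1)=-59.
So the global minimum of f is P(-1) + Q(-1) − 1 = -29 − 59 − 1 = -89, attained at (-1, -1).

(-1, -1)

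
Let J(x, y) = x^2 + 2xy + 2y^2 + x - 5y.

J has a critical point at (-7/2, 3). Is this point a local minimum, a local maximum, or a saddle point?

The Hessian of J is constant: H = [[2, 2], [2, 4]].
det(H) = 2·4 − 2² = 4.
det(H) > 0 and tr(H) = 6 > 0, so H is positive definite and the point is a local minimum.

local minimum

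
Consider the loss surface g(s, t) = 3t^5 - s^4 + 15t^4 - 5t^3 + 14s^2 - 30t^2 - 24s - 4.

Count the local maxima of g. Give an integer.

4

g separates as a function of s plus a function of t, so ∇g=0 decouples.
∂g/∂s = -4(s - 2)(s - 1)(s + 3) = 0 at s ∈ {-3, 1, 2}; ∂g/∂t = 15t(t - 1)(t + 1)(t + 4) = 0 at t ∈ {-4, -1, 0, 1}.
The Hessian is diagonal: diag(g_ss, g_tt). Second derivatives: g_ss(-3)=-80, g_ss(1)=16, g_ss(2)=-20; g_tt(-4)=-900, g_tt(-1)=90, g_tt(0)=-60, g_tt(1)=150.
Local maxima occur where both diagonal entries negative: (-3, -4), (-3, 0), (2, -4), (2, 0). Count: 4.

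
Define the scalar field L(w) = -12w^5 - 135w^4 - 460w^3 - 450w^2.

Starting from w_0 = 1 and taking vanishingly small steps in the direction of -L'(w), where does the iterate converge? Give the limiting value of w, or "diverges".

L'(w) = -60w(w + 1)(w + 3)(w + 5), so L'(1) = -2880.
Gradient descent moves in the -L' direction, i.e. w is increasing.
There is no critical point above w=1, and L' keeps the same sign, so the iterate runs off to +∞.

diverges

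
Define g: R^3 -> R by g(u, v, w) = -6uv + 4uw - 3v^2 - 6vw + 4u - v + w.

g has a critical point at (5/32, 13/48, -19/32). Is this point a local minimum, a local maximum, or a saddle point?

saddle point

The Hessian is constant: H = [[0, -6, 4], [-6, -6, -6], [4, -6, 0]].
Leading principal minors: Δ₁ = 0, Δ₂ = -36, Δ₃ = 384.
The minors fit neither the all-positive nor the alternating-sign pattern, so H is indefinite: a saddle point.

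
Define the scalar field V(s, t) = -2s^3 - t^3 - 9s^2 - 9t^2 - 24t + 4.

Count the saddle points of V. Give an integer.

2

V separates as a function of s plus a function of t, so ∇V=0 decouples.
∂V/∂s = -6s(s + 3) = 0 at s ∈ {-3, 0}; ∂V/∂t = -3(t + 2)(t + 4) = 0 at t ∈ {-4, -2}.
The Hessian is diagonal: diag(V_ss, V_tt). Second derivatives: V_ss(-3)=18, V_ss(0)=-18; V_tt(-4)=6, V_tt(-2)=-6.
Saddle points occur where the two diagonal entries have opposite signs: (-3, -2), (0, -4). Count: 2.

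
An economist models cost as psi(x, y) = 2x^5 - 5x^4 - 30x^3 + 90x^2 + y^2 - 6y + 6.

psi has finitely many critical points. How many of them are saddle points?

2

psi separates as a function of x plus a function of y, so ∇psi=0 decouples.
∂psi/∂x = 10x(x - 3)(x - 2)(x + 3) = 0 at x ∈ {-3, 0, 2, 3}; ∂psi/∂y = 2(y - 3) = 0 at y ∈ {3}.
The Hessian is diagonal: diag(psi_xx, psi_yy). Second derivatives: psi_xx(-3)=-900, psi_xx(0)=180, psi_xx(2)=-100, psi_xx(3)=180; psi_yy(3)=2.
Saddle points occur where the two diagonal entries have opposite signs: (-3, 3), (2, 3). Count: 2.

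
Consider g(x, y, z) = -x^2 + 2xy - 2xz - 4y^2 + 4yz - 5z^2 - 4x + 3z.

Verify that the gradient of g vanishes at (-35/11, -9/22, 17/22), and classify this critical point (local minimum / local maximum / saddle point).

∇g = (-2x + 2y - 2z - 4, 2x - 8y + 4z, -2x + 4y - 10z + 3); substituting (-35/11, -9/22, 17/22) gives ∇g = (0, 0, 0), so (-35/11, -9/22, 17/22) is indeed a critical point.
The Hessian is constant: H = [[-2, 2, -2], [2, -8, 4], [-2, 4, -10]].
Leading principal minors: Δ₁ = -2, Δ₂ = 12, Δ₃ = -88.
The minors alternate sign starting negative (−, +, −), so H is negative definite: a local maximum.

local maximum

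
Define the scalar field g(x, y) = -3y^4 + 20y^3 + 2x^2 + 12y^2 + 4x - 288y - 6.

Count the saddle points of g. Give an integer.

2

g separates as a function of x plus a function of y, so ∇g=0 decouples.
∂g/∂x = 4(x + 1) = 0 at x ∈ {-1}; ∂g/∂y = -12(y - 4)(y - 3)(y + 2) = 0 at y ∈ {-2, 3, 4}.
The Hessian is diagonal: diag(g_xx, g_yy). Second derivatives: g_xx(-1)=4; g_yy(-2)=-360, g_yy(3)=60, g_yy(4)=-72.
Saddle points occur where the two diagonal entries have opposite signs: (-1, -2), (-1, 4). Count: 2.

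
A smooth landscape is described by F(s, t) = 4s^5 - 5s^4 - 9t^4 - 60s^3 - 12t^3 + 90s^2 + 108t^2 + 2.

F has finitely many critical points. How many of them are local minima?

F separates as a function of s plus a function of t, so ∇F=0 decouples.
∂F/∂s = 20s(s - 3)(s - 1)(s + 3) = 0 at s ∈ {-3, 0, 1, 3}; ∂F/∂t = -36t(t - 2)(t + 3) = 0 at t ∈ {-3, 0, 2}.
The Hessian is diagonal: diag(F_ss, F_tt). Second derivatives: F_ss(-3)=-1440, F_ss(0)=180, F_ss(1)=-160, F_ss(3)=720; F_tt(-3)=-540, F_tt(0)=216, F_tt(2)=-360.
Local minima occur where both diagonal entries positive: (0, 0), (3, 0). Count: 2.

2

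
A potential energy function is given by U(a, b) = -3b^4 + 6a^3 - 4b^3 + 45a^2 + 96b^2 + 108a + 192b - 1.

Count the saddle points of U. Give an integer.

3

U separates as a function of a plus a function of b, so ∇U=0 decouples.
∂U/∂a = 18(a + 2)(a + 3) = 0 at a ∈ {-3, -2}; ∂U/∂b = -12(b - 4)(b + 1)(b + 4) = 0 at b ∈ {-4, -1, 4}.
The Hessian is diagonal: diag(U_aa, U_bb). Second derivatives: U_aa(-3)=-18, U_aa(-2)=18; U_bb(-4)=-288, U_bb(-1)=180, U_bb(4)=-480.
Saddle points occur where the two diagonal entries have opposite signs: (-3, -1), (-2, -4), (-2, 4). Count: 3.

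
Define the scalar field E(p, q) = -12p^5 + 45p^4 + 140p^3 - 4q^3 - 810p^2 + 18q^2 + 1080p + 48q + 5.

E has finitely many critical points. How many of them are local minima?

E separates as a function of p plus a function of q, so ∇E=0 decouples.
∂E/∂p = -60(p - 3)(p - 2)(p - 1)(p + 3) = 0 at p ∈ {-3, 1, 2, 3}; ∂E/∂q = -12(q - 4)(q + 1) = 0 at q ∈ {-1, 4}.
The Hessian is diagonal: diag(E_pp, E_qq). Second derivatives: E_pp(-3)=7200, E_pp(1)=-480, E_pp(2)=300, E_pp(3)=-720; E_qq(-1)=60, E_qq(4)=-60.
Local minima occur where both diagonal entries positive: (-3, -1), (2, -1). Count: 2.

2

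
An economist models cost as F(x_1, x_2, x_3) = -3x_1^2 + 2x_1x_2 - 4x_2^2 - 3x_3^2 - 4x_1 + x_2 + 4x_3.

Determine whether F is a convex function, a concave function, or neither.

F is quadratic, so its Hessian is the constant matrix H = [[-6, 2, 0], [2, -8, 0], [0, 0, -6]].
Leading principal minors: -6, 44, -264.
Signs alternate −, +, − ⇒ H ≺ 0 ⇒ concave.

concave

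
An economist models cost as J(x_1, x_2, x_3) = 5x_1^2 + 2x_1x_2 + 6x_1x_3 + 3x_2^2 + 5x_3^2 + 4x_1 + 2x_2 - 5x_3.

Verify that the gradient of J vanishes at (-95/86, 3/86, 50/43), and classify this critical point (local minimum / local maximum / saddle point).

∇J = (10x_1 + 2x_2 + 6x_3 + 4, 2x_1 + 6x_2 + 2, 6x_1 + 10x_3 - 5); substituting (-95/86, 3/86, 50/43) gives ∇J = (0, 0, 0), so (-95/86, 3/86, 50/43) is indeed a critical point.
The Hessian is constant: H = [[10, 2, 6], [2, 6, 0], [6, 0, 10]].
Leading principal minors: Δ₁ = 10, Δ₂ = 56, Δ₃ = 344.
All leading minors are positive, so H is positive definite: a local minimum.

local minimum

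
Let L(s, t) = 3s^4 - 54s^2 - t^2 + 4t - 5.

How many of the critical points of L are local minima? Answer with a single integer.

0

L separates as a function of s plus a function of t, so ∇L=0 decouples.
∂L/∂s = 12s(s - 3)(s + 3) = 0 at s ∈ {-3, 0, 3}; ∂L/∂t = -2(t - 2) = 0 at t ∈ {2}.
The Hessian is diagonal: diag(L_ss, L_tt). Second derivatives: L_ss(-3)=216, L_ss(0)=-108, L_ss(3)=216; L_tt(2)=-2.
Local minima occur where both diagonal entries positive: none. Count: 0.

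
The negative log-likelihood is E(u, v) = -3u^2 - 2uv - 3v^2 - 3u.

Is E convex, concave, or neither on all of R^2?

concave

E is quadratic, so its Hessian is the constant matrix H = [[-6, -2], [-2, -6]].
det(H) = 32, tr(H) = -12.
det(H) > 0 and tr(H) < 0, so H is negative definite everywhere: concave.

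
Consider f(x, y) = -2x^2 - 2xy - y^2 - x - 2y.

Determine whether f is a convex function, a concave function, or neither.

concave

f is quadratic, so its Hessian is the constant matrix H = [[-4, -2], [-2, -2]].
det(H) = 4, tr(H) = -6.
det(H) > 0 and tr(H) < 0, so H is negative definite everywhere: concave.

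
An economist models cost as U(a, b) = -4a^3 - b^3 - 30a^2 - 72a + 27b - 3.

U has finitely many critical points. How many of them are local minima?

1

U separates as a function of a plus a function of b, so ∇U=0 decouples.
∂U/∂a = -12(a + 2)(a + 3) = 0 at a ∈ {-3, -2}; ∂U/∂b = -3(b - 3)(b + 3) = 0 at b ∈ {-3, 3}.
The Hessian is diagonal: diag(U_aa, U_bb). Second derivatives: U_aa(-3)=12, U_aa(-2)=-12; U_bb(-3)=18, U_bb(3)=-18.
Local minima occur where both diagonal entries positive: (-3, -3). Count: 1.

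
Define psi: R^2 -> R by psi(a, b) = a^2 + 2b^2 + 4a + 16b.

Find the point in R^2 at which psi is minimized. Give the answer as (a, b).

(-2, -4)

psi(a,b) separates as P(a) + Q(b), so its minimum is min P + min Q.
P'(a) = 2a + 4 vanishes at a ∈ {-2}; Q'(b) = 4b + 16 vanishes at b ∈ {-4}.
Local minima of P (where P''>0): P(-2)=-4. Local minima of Q: Q(-4)=-32.
So the global minimum of psi is P(-2) + Q(-4) = -4 − 32 = -36, attained at (-2, -4).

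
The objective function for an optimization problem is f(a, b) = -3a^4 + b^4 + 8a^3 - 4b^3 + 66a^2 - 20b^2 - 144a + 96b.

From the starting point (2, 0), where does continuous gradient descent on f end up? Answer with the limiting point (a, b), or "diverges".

f is separable, so gradient descent decouples: a follows -∂f/∂a, b follows -∂f/∂b.
∂f/∂a = -12(a - 4)(a - 1)(a + 3); at a=2 this is 120, so a decreases.
∂f/∂b = 4(b - 4)(b - 2)(b + 3); at b=0 this is 96, so b decreases.
a converges to its nearest critical value 1 (a local min of the a-part); b converges to -3. The iterate converges to (1, -3).

(1, -3)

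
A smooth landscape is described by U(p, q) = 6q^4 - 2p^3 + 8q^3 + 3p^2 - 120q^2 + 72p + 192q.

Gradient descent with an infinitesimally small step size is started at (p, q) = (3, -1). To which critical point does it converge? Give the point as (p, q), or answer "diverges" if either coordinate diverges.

U is separable, so gradient descent decouples: p follows -∂U/∂p, q follows -∂U/∂q.
∂U/∂p = -6(p - 4)(p + 3); at p=3 this is 36, so p decreases.
∂U/∂q = 24(q - 2)(q - 1)(q + 4); at q=-1 this is 432, so q decreases.
p converges to its nearest critical value -3 (a local min of the p-part); q converges to -4. The iterate converges to (-3, -4).

(-3, -4)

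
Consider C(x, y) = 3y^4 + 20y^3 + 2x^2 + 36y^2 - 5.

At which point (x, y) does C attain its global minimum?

(0, 0)

C(x,y) separates as P(x) + Q(y) − 5, so its minimum is min P + min Q − 5.
P'(x) = 4x vanishes at x ∈ {0}; Q'(y) = 12y(y + 2)(y + 3) vanishes at y ∈ {-3, -2, 0}.
Local minima of P (where P''>0): P(0)=0. Local minima of Q: Q(-3)=27, Q(0)=0.
So the global minimum of C is P(0) + Q(0) − 5 = 0 + 0 − 5 = -5, attained at (0, 0).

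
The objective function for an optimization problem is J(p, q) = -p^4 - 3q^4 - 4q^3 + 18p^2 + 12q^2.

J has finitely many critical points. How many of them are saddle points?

J separates as a function of p plus a function of q, so ∇J=0 decouples.
∂J/∂p = -4p(p - 3)(p + 3) = 0 at p ∈ {-3, 0, 3}; ∂J/∂q = -12q(q - 1)(q + 2) = 0 at q ∈ {-2, 0, 1}.
The Hessian is diagonal: diag(J_pp, J_qq). Second derivatives: J_pp(-3)=-72, J_pp(0)=36, J_pp(3)=-72; J_qq(-2)=-72, J_qq(0)=24, J_qq(1)=-36.
Saddle points occur where the two diagonal entries have opposite signs: (-3, 0), (0, -2), (0, 1), (3, 0). Count: 4.

4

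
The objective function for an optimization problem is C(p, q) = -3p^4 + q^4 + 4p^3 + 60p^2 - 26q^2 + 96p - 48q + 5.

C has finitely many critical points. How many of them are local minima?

2

C separates as a function of p plus a function of q, so ∇C=0 decouples.
∂C/∂p = -12(p - 4)(p + 1)(p + 2) = 0 at p ∈ {-2, -1, 4}; ∂C/∂q = 4(q - 4)(q + 1)(q + 3) = 0 at q ∈ {-3, -1, 4}.
The Hessian is diagonal: diag(C_pp, C_qq). Second derivatives: C_pp(-2)=-72, C_pp(-1)=60, C_pp(4)=-360; C_qq(-3)=56, C_qq(-1)=-40, C_qq(4)=140.
Local minima occur where both diagonal entries positive: (-1, -3), (-1, 4). Count: 2.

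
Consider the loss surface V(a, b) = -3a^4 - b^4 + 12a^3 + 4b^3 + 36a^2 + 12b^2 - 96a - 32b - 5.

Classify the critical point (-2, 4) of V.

The mixed partial ∂²V/∂a∂b is 0, so the Hessian at any point is diag(V_aa, V_bb) = diag(36(-a^2 + 2a + 2), 12(-b^2 + 2b + 2)).
At (-2, 4): H = diag(-216, -72).
Both eigenvalues are negative, so H is negative definite: a local maximum.

local maximum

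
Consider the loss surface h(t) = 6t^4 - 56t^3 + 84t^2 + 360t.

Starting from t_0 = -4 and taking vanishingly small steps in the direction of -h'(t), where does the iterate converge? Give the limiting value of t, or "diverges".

-1

h'(t) = 24(t - 5)(t - 3)(t + 1), so h'(-4) = -4536.
Gradient descent moves in the -h' direction, i.e. t is increasing.
The nearest critical point in that direction is t = -1, where h'' = 576 > 0 (a local minimum). The iterate converges there.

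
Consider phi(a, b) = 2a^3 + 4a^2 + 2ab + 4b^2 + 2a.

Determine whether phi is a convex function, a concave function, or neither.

neither

The term 2a^3 is cubic, so the Hessian is not constant.
∂²phi/∂a² = 12a + 8, which takes both signs as a varies (negative for sufficiently negative a). A diagonal entry of the Hessian changing sign means the Hessian is neither positive- nor negative-semidefinite on all of R^2.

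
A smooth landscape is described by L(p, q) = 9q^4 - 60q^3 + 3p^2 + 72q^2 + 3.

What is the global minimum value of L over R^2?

-381

L(p,q) separates as A(p) + B(q) + 3, so its minimum is min A + min B + 3.
A'(p) = 6p vanishes at p ∈ {0}; B'(q) = 36q(q - 4)(q - 1) vanishes at q ∈ {0, 1, 4}.
Local minima of A (where A''>0): A(0)=0. Local minima of B: B(0)=0, B(4)=-384.
So the global minimum of L is A(0) + B(4) + 3 = 0 − 384 + 3 = -381, attained at (0, 4).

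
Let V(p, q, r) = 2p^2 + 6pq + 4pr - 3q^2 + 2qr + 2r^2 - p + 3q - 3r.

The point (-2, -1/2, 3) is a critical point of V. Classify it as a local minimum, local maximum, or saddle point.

saddle point

The Hessian is constant: H = [[4, 6, 4], [6, -6, 2], [4, 2, 4]].
Leading principal minors: Δ₁ = 4, Δ₂ = -60, Δ₃ = -64.
The minors fit neither the all-positive nor the alternating-sign pattern, so H is indefinite: a saddle point.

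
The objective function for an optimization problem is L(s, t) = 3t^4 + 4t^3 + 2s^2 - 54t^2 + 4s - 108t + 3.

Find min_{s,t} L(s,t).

L(s,t) separates as P(s) + Q(t) + 3, so its minimum is min P + min Q + 3.
P'(s) = 4s + 4 vanishes at s ∈ {-1}; Q'(t) = 12(t - 3)(t + 1)(t + 3) vanishes at t ∈ {-3, -1, 3}.
Local minima of P (where P''>0): P(-1)=-2. Local minima of Q: Q(-3)=-27, Q(3)=-459.
So the global minimum of L is P(-1) + Q(3) + 3 = -2 − 459 + 3 = -458, attained at (-1, 3).

-458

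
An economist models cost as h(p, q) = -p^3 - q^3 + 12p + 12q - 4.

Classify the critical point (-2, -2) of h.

The mixed partial ∂²h/∂p∂q is 0, so the Hessian at any point is diag(h_pp, h_qq) = diag(-6p, -6q).
At (-2, -2): H = diag(12, 12).
Both eigenvalues are positive, so H is positive definite: a local minimum.

local minimum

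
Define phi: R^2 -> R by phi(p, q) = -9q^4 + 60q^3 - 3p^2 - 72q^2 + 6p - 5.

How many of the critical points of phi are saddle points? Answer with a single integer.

phi separates as a function of p plus a function of q, so ∇phi=0 decouples.
∂phi/∂p = -6(p - 1) = 0 at p ∈ {1}; ∂phi/∂q = -36q(q - 4)(q - 1) = 0 at q ∈ {0, 1, 4}.
The Hessian is diagonal: diag(phi_pp, phi_qq). Second derivatives: phi_pp(1)=-6; phi_qq(0)=-144, phi_qq(1)=108, phi_qq(4)=-432.
Saddle points occur where the two diagonal entries have opposite signs: (1, 1). Count: 1.

1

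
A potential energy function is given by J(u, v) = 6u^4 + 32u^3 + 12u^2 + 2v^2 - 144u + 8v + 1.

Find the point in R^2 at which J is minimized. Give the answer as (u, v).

J(u,v) separates as P(u) + Q(v) + 1, so its minimum is min P + min Q + 1.
P'(u) = 24(u - 1)(u + 2)(u + 3) vanishes at u ∈ {-3, -2, 1}; Q'(v) = 4v + 8 vanishes at v ∈ {-2}.
Local minima of P (where P''>0): P(-3)=162, P(1)=-94. Local minima of Q: Q(-2)=-8.
So the global minimum of J is P(1) + Q(-2) + 1 = -94 − 8 + 1 = -101, attained at (1, -2).

(1, -2)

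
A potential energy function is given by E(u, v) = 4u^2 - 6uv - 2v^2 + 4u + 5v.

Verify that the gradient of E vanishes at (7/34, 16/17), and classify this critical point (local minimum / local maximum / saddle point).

∇E = (8u - 6v + 4, -6u - 4v + 5); substituting (7/34, 16/17) gives ∇E = (0, 0), so (7/34, 16/17) is indeed a critical point.
The Hessian of E is constant: H = [[8, -6], [-6, -4]].
det(H) = 8·(-4) − (-6)² = -68.
Since det(H) < 0, H is indefinite and the critical point is a saddle point.

saddle point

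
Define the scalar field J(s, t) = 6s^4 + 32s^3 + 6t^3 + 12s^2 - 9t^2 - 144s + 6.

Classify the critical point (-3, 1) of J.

local minimum

The mixed partial ∂²J/∂s∂t is 0, so the Hessian at any point is diag(J_ss, J_tt) = diag(24(3s^2 + 8s + 1), 18(2t - 1)).
At (-3, 1): H = diag(96, 18).
Both eigenvalues are positive, so H is positive definite: a local minimum.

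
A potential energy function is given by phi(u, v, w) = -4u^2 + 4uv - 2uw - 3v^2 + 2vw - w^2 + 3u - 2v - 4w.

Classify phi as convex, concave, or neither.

concave

phi is quadratic, so its Hessian is the constant matrix H = [[-8, 4, -2], [4, -6, 2], [-2, 2, -2]].
Leading principal minors: -8, 32, -40.
Signs alternate −, +, − ⇒ H ≺ 0 ⇒ concave.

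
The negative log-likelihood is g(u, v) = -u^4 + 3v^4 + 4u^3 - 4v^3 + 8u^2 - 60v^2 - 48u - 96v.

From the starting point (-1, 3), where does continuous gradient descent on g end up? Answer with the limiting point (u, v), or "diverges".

g is separable, so gradient descent decouples: u follows -∂g/∂u, v follows -∂g/∂v.
∂g/∂u = -4(u - 3)(u - 2)(u + 2); at u=-1 this is -48, so u increases.
∂g/∂v = 12(v - 4)(v + 1)(v + 2); at v=3 this is -240, so v increases.
u converges to its nearest critical value 2 (a local min of the u-part); v converges to 4. The iterate converges to (2, 4).

(2, 4)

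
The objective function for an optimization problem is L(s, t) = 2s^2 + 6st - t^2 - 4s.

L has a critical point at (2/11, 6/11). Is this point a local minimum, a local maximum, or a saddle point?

The Hessian of L is constant: H = [[4, 6], [6, -2]].
det(H) = 4·(-2) − 6² = -44.
Since det(H) < 0, H is indefinite and the critical point is a saddle point.

saddle point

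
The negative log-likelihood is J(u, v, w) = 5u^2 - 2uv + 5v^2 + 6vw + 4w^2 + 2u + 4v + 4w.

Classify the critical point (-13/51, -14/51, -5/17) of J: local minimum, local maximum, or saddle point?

local minimum

The Hessian is constant: H = [[10, -2, 0], [-2, 10, 6], [0, 6, 8]].
Leading principal minors: Δ₁ = 10, Δ₂ = 96, Δ₃ = 408.
All leading minors are positive, so H is positive definite: a local minimum.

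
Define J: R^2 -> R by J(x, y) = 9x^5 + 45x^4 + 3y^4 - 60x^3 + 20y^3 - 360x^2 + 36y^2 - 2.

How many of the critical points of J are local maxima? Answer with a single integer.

2

J separates as a function of x plus a function of y, so ∇J=0 decouples.
∂J/∂x = 45x(x - 2)(x + 2)(x + 4) = 0 at x ∈ {-4, -2, 0, 2}; ∂J/∂y = 12y(y + 2)(y + 3) = 0 at y ∈ {-3, -2, 0}.
The Hessian is diagonal: diag(J_xx, J_yy). Second derivatives: J_xx(-4)=-2160, J_xx(-2)=720, J_xx(0)=-720, J_xx(2)=2160; J_yy(-3)=36, J_yy(-2)=-24, J_yy(0)=72.
Local maxima occur where both diagonal entries negative: (-4, -2), (0, -2). Count: 2.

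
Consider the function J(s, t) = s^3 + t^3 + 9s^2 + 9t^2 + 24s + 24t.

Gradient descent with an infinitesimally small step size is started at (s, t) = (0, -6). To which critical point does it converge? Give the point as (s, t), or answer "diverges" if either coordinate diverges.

diverges

J is separable, so gradient descent decouples: s follows -∂J/∂s, t follows -∂J/∂t.
∂J/∂s = 3(s + 2)(s + 4); at s=0 this is 24, so s decreases.
∂J/∂t = 3(t + 2)(t + 4); at t=-6 this is 24, so t decreases.
The t-coordinate has no critical point in that direction and runs off to infinity.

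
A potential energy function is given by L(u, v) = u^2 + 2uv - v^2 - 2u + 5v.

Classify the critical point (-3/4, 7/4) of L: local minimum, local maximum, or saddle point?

The Hessian of L is constant: H = [[2, 2], [2, -2]].
det(H) = 2·(-2) − 2² = -8.
Since det(H) < 0, H is indefinite and the critical point is a saddle point.

saddle point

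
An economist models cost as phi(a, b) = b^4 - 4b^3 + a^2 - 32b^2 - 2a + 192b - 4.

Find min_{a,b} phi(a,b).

-773

phi(a,b) separates as P(a) + Q(b) − 4, so its minimum is min P + min Q − 4.
P'(a) = 2a - 2 vanishes at a ∈ {1}; Q'(b) = 4(b - 4)(b - 3)(b + 4) vanishes at b ∈ {-4, 3, 4}.
Local minima of P (where P''>0): P(1)=-1. Local minima of Q: Q(-4)=-768, Q(4)=256.
So the global minimum of phi is P(1) + Q(-4) − 4 = -1 − 768 − 4 = -773, attained at (1, -4).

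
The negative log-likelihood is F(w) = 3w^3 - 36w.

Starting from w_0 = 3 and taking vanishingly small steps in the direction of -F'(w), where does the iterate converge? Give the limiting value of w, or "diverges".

2

F'(w) = 9(w - 2)(w + 2), so F'(3) = 45.
Gradient descent moves in the -F' direction, i.e. w is decreasing.
The nearest critical point in that direction is w = 2, where F'' = 36 > 0 (a local minimum). The iterate converges there.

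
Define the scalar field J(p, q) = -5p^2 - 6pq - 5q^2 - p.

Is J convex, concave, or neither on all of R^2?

concave

J is quadratic, so its Hessian is the constant matrix H = [[-10, -6], [-6, -10]].
det(H) = 64, tr(H) = -20.
det(H) > 0 and tr(H) < 0, so H is negative definite everywhere: concave.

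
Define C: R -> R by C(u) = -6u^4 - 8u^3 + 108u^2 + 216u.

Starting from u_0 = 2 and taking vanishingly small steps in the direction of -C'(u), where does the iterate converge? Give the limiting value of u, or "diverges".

-1

C'(u) = -24(u - 3)(u + 1)(u + 3), so C'(2) = 360.
Gradient descent moves in the -C' direction, i.e. u is decreasing.
The nearest critical point in that direction is u = -1, where C'' = 192 > 0 (a local minimum). The iterate converges there.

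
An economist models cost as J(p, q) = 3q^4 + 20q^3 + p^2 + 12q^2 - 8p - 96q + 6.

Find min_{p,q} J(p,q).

-71

J(p,q) separates as A(p) + B(q) + 6, so its minimum is min A + min B + 6.
A'(p) = 2p - 8 vanishes at p ∈ {4}; B'(q) = 12(q - 1)(q + 2)(q + 4) vanishes at q ∈ {-4, -2, 1}.
Local minima of A (where A''>0): A(4)=-16. Local minima of B: B(-4)=64, B(1)=-61.
So the global minimum of J is A(4) + B(1) + 6 = -16 − 61 + 6 = -71, attained at (4, 1).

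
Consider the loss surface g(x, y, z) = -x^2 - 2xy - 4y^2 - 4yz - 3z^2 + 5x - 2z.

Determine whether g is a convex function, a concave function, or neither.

g is quadratic, so its Hessian is the constant matrix H = [[-2, -2, 0], [-2, -8, -4], [0, -4, -6]].
Leading principal minors: -2, 12, -40.
Signs alternate −, +, − ⇒ H ≺ 0 ⇒ concave.

concave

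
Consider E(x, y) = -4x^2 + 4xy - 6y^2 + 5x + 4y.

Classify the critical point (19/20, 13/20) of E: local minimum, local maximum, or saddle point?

The Hessian of E is constant: H = [[-8, 4], [4, -12]].
det(H) = (-8)·(-12) − 4² = 80.
det(H) > 0 and tr(H) = -20 < 0, so H is negative definite and the point is a local maximum.

local maximum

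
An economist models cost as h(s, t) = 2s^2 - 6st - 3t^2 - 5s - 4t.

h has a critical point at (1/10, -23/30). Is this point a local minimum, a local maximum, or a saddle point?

The Hessian of h is constant: H = [[4, -6], [-6, -6]].
det(H) = 4·(-6) − (-6)² = -60.
Since det(H) < 0, H is indefinite and the critical point is a saddle point.

saddle point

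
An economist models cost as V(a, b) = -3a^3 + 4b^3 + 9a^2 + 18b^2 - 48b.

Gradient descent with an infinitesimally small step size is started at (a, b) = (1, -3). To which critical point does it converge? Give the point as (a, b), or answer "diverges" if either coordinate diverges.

V is separable, so gradient descent decouples: a follows -∂V/∂a, b follows -∂V/∂b.
∂V/∂a = -9a(a - 2); at a=1 this is 9, so a decreases.
∂V/∂b = 12(b - 1)(b + 4); at b=-3 this is -48, so b increases.
a converges to its nearest critical value 0 (a local min of the a-part); b converges to 1. The iterate converges to (0, 1).

(0, 1)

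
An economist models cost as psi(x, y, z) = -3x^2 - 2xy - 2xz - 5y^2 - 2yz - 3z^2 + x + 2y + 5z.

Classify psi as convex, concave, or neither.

concave

psi is quadratic, so its Hessian is the constant matrix H = [[-6, -2, -2], [-2, -10, -2], [-2, -2, -6]].
Leading principal minors: -6, 56, -288.
Signs alternate −, +, − ⇒ H ≺ 0 ⇒ concave.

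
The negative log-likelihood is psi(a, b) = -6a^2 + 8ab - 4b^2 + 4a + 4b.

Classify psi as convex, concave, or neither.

psi is quadratic, so its Hessian is the constant matrix H = [[-12, 8], [8, -8]].
det(H) = 32, tr(H) = -20.
det(H) > 0 and tr(H) < 0, so H is negative definite everywhere: concave.

concave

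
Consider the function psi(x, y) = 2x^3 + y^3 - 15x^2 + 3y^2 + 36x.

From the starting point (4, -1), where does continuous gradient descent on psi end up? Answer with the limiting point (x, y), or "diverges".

psi is separable, so gradient descent decouples: x follows -∂psi/∂x, y follows -∂psi/∂y.
∂psi/∂x = 6(x - 3)(x - 2); at x=4 this is 12, so x decreases.
∂psi/∂y = 3y(y + 2); at y=-1 this is -3, so y increases.
x converges to its nearest critical value 3 (a local min of the x-part); y converges to 0. The iterate converges to (3, 0).

(3, 0)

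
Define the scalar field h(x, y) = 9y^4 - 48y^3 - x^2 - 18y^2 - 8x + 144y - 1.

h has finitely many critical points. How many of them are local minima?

0

h separates as a function of x plus a function of y, so ∇h=0 decouples.
∂h/∂x = -2(x + 4) = 0 at x ∈ {-4}; ∂h/∂y = 36(y - 4)(y - 1)(y + 1) = 0 at y ∈ {-1, 1, 4}.
The Hessian is diagonal: diag(h_xx, h_yy). Second derivatives: h_xx(-4)=-2; h_yy(-1)=360, h_yy(1)=-216, h_yy(4)=540.
Local minima occur where both diagonal entries positive: none. Count: 0.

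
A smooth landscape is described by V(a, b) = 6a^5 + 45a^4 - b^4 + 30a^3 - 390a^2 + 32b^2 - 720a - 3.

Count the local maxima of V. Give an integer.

V separates as a function of a plus a function of b, so ∇V=0 decouples.
∂V/∂a = 30(a - 2)(a + 1)(a + 3)(a + 4) = 0 at a ∈ {-4, -3, -1, 2}; ∂V/∂b = -4b(b - 4)(b + 4) = 0 at b ∈ {-4, 0, 4}.
The Hessian is diagonal: diag(V_aa, V_bb). Second derivatives: V_aa(-4)=-540, V_aa(-3)=300, V_aa(-1)=-540, V_aa(2)=2700; V_bb(-4)=-128, V_bb(0)=64, V_bb(4)=-128.
Local maxima occur where both diagonal entries negative: (-4, -4), (-4, 4), (-1, -4), (-1, 4). Count: 4.

4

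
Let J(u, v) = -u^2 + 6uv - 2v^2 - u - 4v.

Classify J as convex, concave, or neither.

neither

J is quadratic, so its Hessian is the constant matrix H = [[-2, 6], [6, -4]].
det(H) = -28, tr(H) = -6.
det(H) < 0, so H is indefinite: neither convex nor concave.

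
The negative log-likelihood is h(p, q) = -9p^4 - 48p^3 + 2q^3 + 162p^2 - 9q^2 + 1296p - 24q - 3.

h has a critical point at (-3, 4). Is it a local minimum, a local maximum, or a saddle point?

The mixed partial ∂²h/∂p∂q is 0, so the Hessian at any point is diag(h_pp, h_qq) = diag(36(-3p^2 - 8p + 9), 6(2q - 3)).
At (-3, 4): H = diag(216, 30).
Both eigenvalues are positive, so H is positive definite: a local minimum.

local minimum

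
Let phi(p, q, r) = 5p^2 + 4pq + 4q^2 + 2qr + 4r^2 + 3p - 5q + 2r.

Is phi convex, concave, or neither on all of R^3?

convex

phi is quadratic, so its Hessian is the constant matrix H = [[10, 4, 0], [4, 8, 2], [0, 2, 8]].
Leading principal minors: 10, 64, 472.
All positive ⇒ H ≻ 0 ⇒ convex.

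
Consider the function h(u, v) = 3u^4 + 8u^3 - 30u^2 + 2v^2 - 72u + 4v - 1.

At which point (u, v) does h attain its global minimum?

(2, -1)

h(u,v) separates as P(u) + Q(v) − 1, so its minimum is min P + min Q − 1.
P'(u) = 12(u - 2)(u + 1)(u + 3) vanishes at u ∈ {-3, -1, 2}; Q'(v) = 4v + 4 vanishes at v ∈ {-1}.
Local minima of P (where P''>0): P(-3)=-27, P(2)=-152. Local minima of Q: Q(-1)=-2.
So the global minimum of h is P(2) + Q(-1) − 1 = -152 − 2 − 1 = -155, attained at (2, -1).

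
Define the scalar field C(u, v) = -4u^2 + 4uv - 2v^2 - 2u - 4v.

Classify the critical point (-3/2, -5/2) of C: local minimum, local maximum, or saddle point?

local maximum

The Hessian of C is constant: H = [[-8, 4], [4, -4]].
det(H) = (-8)·(-4) − 4² = 16.
det(H) > 0 and tr(H) = -12 < 0, so H is negative definite and the point is a local maximum.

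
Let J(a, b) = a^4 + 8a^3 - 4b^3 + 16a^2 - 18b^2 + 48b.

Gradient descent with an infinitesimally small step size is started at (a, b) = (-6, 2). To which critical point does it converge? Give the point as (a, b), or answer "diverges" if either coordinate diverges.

J is separable, so gradient descent decouples: a follows -∂J/∂a, b follows -∂J/∂b.
∂J/∂a = 4a(a + 2)(a + 4); at a=-6 this is -192, so a increases.
∂J/∂b = -12(b - 1)(b + 4); at b=2 this is -72, so b increases.
The b-coordinate has no critical point in that direction and runs off to infinity.

diverges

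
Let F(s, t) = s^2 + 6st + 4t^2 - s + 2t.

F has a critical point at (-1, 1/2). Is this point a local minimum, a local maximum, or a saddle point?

saddle point

The Hessian of F is constant: H = [[2, 6], [6, 8]].
det(H) = 2·8 − 6² = -20.
Since det(H) < 0, H is indefinite and the critical point is a saddle point.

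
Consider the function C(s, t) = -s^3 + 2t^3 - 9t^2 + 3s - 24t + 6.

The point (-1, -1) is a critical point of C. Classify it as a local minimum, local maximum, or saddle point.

The mixed partial ∂²C/∂s∂t is 0, so the Hessian at any point is diag(C_ss, C_tt) = diag(-6s, 6(2t - 3)).
At (-1, -1): H = diag(6, -30).
The eigenvalues have opposite signs, so H is indefinite: a saddle point.

saddle point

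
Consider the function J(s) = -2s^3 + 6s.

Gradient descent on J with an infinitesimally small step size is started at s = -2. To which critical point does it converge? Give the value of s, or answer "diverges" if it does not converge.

-1

J'(s) = -6(s - 1)(s + 1), so J'(-2) = -18.
Gradient descent moves in the -J' direction, i.e. s is increasing.
The nearest critical point in that direction is s = -1, where J'' = 12 > 0 (a local minimum). The iterate converges there.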